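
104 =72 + 32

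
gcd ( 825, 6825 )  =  75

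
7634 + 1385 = 9019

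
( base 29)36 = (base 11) 85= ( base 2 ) 1011101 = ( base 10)93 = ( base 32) 2t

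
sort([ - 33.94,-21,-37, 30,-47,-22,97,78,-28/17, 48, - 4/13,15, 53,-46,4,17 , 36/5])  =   [ - 47,-46,  -  37, - 33.94, - 22, - 21 ,  -  28/17 , - 4/13,4,36/5,15, 17,  30,  48,  53 , 78,97 ]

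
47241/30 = 1574 + 7/10 = 1574.70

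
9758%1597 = 176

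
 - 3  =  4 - 7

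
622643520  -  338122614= 284520906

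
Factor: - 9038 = - 2^1*4519^1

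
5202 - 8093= - 2891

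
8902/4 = 4451/2 = 2225.50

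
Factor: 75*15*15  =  3^3*5^4 = 16875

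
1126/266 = 563/133 = 4.23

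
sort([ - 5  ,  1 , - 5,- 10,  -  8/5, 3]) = [ -10,  -  5, - 5, - 8/5, 1, 3]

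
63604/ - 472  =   - 15901/118  =  -134.75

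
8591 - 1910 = 6681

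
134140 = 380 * 353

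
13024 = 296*44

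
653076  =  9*72564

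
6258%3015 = 228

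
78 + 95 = 173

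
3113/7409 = 3113/7409 = 0.42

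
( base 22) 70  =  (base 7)310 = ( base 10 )154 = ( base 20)7E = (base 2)10011010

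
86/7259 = 86/7259= 0.01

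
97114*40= 3884560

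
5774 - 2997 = 2777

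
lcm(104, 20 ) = 520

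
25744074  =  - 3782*( - 6807)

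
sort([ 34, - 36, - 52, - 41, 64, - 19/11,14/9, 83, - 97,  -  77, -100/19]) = [ - 97, - 77,  -  52, - 41, - 36, - 100/19 , - 19/11, 14/9, 34,64 , 83] 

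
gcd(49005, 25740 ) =495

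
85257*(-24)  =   - 2046168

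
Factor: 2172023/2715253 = 7^2*19^1*71^( - 1)*167^( - 1 )*229^(-1)*2333^1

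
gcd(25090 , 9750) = 130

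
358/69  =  358/69 = 5.19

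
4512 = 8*564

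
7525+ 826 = 8351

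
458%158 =142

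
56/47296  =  7/5912 = 0.00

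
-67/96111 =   -  67/96111 = - 0.00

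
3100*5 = 15500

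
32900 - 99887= - 66987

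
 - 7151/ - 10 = 715 + 1/10 = 715.10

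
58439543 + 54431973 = 112871516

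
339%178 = 161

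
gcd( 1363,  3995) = 47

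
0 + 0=0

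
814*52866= 43032924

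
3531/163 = 21 + 108/163 = 21.66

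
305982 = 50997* 6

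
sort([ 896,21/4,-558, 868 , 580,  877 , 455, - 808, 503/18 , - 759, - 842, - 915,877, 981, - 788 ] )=[ - 915, - 842, - 808 , - 788, - 759, - 558,21/4,503/18,455,  580, 868,  877,  877,896,981]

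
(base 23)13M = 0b1001101100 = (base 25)ok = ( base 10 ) 620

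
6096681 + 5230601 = 11327282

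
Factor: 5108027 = 5108027^1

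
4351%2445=1906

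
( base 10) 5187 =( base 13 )2490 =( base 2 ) 1010001000011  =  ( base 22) AFH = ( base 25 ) 87c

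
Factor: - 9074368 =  - 2^6 * 71^1*1997^1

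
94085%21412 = 8437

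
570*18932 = 10791240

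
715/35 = 143/7 = 20.43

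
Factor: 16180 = 2^2 *5^1*809^1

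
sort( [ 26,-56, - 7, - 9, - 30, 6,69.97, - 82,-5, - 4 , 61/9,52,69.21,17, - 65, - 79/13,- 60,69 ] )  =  [ - 82, - 65, - 60, - 56, - 30,-9, - 7 , - 79/13, - 5 , - 4,6,61/9, 17,26,52, 69,69.21, 69.97]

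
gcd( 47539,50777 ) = 1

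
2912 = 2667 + 245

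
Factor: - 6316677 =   -  3^3*37^1*6323^1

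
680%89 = 57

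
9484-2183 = 7301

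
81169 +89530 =170699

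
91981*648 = 59603688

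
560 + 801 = 1361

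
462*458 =211596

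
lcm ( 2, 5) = 10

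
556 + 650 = 1206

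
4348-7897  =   - 3549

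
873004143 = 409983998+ 463020145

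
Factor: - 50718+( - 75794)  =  -2^4*7907^1 = - 126512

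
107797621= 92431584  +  15366037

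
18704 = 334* 56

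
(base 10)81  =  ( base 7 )144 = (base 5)311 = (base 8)121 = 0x51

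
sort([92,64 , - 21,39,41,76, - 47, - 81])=[-81, - 47 , - 21,39,41,64,76, 92] 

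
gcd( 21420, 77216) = 4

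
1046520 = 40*26163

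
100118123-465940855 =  - 365822732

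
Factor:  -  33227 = -149^1*223^1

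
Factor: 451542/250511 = 2^1*3^1 * 7^1*13^1 * 31^ ( - 1 )*827^1*8081^( - 1) 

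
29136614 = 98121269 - 68984655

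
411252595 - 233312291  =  177940304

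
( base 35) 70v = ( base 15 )283b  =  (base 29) a6m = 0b10000110011110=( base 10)8606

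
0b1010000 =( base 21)3H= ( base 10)80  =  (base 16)50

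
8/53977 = 8/53977 = 0.00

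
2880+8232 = 11112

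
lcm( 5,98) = 490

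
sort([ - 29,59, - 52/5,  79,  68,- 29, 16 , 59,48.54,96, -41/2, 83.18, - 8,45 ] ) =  [-29,  -  29, - 41/2, - 52/5,- 8,16,45,  48.54 , 59, 59,  68,79,83.18, 96]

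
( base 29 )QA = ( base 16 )2fc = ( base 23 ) 1A5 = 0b1011111100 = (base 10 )764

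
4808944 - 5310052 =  - 501108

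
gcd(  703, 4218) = 703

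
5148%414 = 180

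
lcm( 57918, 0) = 0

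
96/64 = 3/2 = 1.50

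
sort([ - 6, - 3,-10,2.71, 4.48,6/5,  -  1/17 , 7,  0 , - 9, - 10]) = [ - 10,-10, - 9, - 6, - 3, - 1/17 , 0,  6/5,2.71, 4.48,  7]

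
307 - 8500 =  - 8193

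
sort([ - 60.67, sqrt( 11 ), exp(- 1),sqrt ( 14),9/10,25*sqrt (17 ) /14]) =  [ - 60.67, exp (  -  1), 9/10,sqrt(11), sqrt( 14) , 25*sqrt( 17)/14]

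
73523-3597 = 69926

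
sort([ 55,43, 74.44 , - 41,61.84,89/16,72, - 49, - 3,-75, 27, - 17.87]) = [ - 75, - 49, - 41,-17.87, - 3,89/16,27,43,  55,61.84,72,74.44 ]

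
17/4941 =17/4941 = 0.00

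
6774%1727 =1593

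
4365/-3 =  - 1455 + 0/1 = - 1455.00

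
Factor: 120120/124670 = 2^2*3^1*11^1*137^(- 1) = 132/137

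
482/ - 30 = - 17 + 14/15 = - 16.07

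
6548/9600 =1637/2400   =  0.68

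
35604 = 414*86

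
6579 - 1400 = 5179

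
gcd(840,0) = 840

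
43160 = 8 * 5395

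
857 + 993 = 1850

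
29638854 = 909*32606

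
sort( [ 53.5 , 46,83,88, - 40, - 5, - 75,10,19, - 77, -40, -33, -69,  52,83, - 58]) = [ -77 ,-75, - 69,-58,-40,-40, - 33,-5,10,  19, 46, 52,53.5,  83, 83,88 ]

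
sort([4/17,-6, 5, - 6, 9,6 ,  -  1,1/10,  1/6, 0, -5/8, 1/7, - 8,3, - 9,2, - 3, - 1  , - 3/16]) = [ - 9,-8,  -  6,-6, - 3, - 1, - 1, - 5/8, - 3/16,  0, 1/10,1/7, 1/6 , 4/17,2,  3, 5,6, 9 ] 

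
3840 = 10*384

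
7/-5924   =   - 7/5924 = - 0.00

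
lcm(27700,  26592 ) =664800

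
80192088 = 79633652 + 558436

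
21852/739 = 29 + 421/739 = 29.57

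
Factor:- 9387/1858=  - 2^( -1 )*3^2*7^1*149^1*929^( - 1)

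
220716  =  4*55179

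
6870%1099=276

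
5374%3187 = 2187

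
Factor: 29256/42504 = 7^( - 1)*11^(-1 )*53^1 = 53/77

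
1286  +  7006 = 8292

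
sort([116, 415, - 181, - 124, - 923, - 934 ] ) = [ - 934,-923,-181,-124, 116,  415]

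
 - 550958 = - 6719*82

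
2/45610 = 1/22805 =0.00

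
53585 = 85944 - 32359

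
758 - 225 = 533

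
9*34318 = 308862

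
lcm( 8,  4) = 8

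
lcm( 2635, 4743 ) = 23715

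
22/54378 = 11/27189  =  0.00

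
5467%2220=1027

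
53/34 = 1 + 19/34 = 1.56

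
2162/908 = 1081/454 = 2.38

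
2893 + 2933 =5826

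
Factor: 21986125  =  5^3*7^1* 25127^1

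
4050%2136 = 1914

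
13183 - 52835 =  - 39652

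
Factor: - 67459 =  - 7^1*23^1*419^1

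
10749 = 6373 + 4376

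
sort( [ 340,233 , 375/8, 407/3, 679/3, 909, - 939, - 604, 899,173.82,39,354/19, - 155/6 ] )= [ - 939 ,-604,  -  155/6, 354/19, 39, 375/8, 407/3,173.82, 679/3,233,340, 899, 909] 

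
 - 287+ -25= - 312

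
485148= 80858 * 6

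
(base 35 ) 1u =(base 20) 35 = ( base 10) 65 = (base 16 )41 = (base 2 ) 1000001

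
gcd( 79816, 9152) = 88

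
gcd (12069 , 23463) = 27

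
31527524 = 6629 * 4756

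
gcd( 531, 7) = 1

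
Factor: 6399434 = 2^1*709^1*4513^1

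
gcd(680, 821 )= 1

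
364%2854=364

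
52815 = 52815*1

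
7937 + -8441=-504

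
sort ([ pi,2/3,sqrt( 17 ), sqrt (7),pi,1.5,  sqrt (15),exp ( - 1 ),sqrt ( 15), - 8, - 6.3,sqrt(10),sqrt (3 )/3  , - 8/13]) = [ - 8,  -  6.3,-8/13,  exp ( - 1 ),sqrt( 3 )/3,2/3,1.5,sqrt(7), pi,pi, sqrt(10 ), sqrt (15 ) , sqrt( 15 ), sqrt (17 ) ] 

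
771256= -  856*( - 901) 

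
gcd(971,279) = 1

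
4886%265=116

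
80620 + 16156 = 96776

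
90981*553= 50312493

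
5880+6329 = 12209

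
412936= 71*5816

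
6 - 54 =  - 48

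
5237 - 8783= - 3546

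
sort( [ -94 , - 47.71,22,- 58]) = [ - 94, -58, - 47.71,22]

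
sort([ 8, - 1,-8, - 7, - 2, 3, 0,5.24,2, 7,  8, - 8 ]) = [-8, - 8, - 7, - 2,-1, 0, 2 , 3, 5.24,  7, 8, 8 ]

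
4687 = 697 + 3990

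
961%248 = 217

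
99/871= 99/871=0.11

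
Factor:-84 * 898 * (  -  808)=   60949056 = 2^6*3^1 * 7^1 * 101^1* 449^1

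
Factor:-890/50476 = -2^( - 1 )*5^1 *89^1* 12619^ ( - 1 ) = - 445/25238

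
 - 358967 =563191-922158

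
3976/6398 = 284/457=0.62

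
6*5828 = 34968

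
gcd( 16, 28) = 4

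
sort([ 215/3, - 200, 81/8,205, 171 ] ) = [ - 200, 81/8,215/3,171, 205]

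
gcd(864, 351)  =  27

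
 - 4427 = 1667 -6094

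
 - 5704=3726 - 9430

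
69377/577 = 120+137/577= 120.24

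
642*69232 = 44446944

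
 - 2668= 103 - 2771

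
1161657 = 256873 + 904784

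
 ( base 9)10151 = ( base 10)6688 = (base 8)15040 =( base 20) GE8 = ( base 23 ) CEI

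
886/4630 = 443/2315 =0.19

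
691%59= 42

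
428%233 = 195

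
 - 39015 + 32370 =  - 6645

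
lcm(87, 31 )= 2697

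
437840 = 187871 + 249969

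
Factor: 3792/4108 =2^2*3^1*13^(-1 )= 12/13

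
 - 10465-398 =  - 10863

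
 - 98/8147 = - 98/8147 = -  0.01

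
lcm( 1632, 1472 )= 75072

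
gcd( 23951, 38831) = 1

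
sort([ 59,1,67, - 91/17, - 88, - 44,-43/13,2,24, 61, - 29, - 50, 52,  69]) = [  -  88, - 50, - 44,- 29, - 91/17 ,-43/13,1,  2 , 24, 52,59,61, 67,69 ] 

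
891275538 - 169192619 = 722082919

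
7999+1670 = 9669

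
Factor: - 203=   -  7^1*29^1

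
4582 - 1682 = 2900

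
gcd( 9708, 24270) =4854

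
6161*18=110898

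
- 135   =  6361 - 6496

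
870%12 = 6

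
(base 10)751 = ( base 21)1EG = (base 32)nf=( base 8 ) 1357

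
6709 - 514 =6195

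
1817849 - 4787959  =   - 2970110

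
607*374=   227018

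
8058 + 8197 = 16255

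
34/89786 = 17/44893 = 0.00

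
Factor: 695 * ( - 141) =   -  3^1 *5^1*47^1*139^1 =- 97995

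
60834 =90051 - 29217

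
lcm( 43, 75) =3225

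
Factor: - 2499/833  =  -3=- 3^1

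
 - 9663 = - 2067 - 7596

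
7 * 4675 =32725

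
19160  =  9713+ 9447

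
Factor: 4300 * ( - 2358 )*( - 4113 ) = 2^3*3^4 * 5^2*43^1*131^1 * 457^1 = 41703352200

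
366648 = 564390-197742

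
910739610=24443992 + 886295618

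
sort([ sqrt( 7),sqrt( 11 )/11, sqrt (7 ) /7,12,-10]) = [ - 10,sqrt(11) /11,sqrt(7)/7, sqrt( 7),12 ]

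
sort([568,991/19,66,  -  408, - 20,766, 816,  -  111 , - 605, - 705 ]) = [-705,- 605,  -  408, - 111, - 20,991/19,66,568,766,816 ]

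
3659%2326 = 1333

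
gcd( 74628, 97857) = 9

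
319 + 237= 556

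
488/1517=488/1517 = 0.32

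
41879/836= 41879/836 =50.09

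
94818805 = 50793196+44025609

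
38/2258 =19/1129 = 0.02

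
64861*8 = 518888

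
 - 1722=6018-7740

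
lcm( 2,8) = 8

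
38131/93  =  38131/93 = 410.01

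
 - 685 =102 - 787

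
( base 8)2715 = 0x5CD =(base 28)1P1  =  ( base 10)1485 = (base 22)31B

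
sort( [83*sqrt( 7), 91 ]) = [ 91, 83*sqrt (7 ) ]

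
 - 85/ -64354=85/64354 = 0.00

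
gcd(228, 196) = 4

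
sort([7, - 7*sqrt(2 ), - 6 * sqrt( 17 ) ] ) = [ - 6*sqrt (17 ), - 7*sqrt( 2),7 ] 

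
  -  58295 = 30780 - 89075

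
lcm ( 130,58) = 3770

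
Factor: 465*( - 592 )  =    -  2^4*3^1*5^1*31^1*37^1 = -  275280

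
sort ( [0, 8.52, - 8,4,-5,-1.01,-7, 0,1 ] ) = [-8,-7,-5,  -  1.01, 0, 0,1,4,8.52]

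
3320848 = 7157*464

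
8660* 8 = 69280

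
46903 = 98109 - 51206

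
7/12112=7/12112 = 0.00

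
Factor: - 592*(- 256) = 151552 = 2^12*37^1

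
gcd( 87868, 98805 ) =1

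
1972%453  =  160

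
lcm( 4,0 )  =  0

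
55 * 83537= 4594535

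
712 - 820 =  - 108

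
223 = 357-134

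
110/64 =55/32 = 1.72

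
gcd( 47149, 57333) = 1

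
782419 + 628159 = 1410578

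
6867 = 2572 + 4295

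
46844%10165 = 6184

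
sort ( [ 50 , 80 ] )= [ 50,80 ] 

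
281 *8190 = 2301390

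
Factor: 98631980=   2^2*5^1*4931599^1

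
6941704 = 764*9086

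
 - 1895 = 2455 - 4350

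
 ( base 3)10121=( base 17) 5c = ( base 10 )97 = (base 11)89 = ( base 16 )61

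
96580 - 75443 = 21137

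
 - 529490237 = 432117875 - 961608112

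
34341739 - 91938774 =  - 57597035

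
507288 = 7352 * 69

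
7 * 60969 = 426783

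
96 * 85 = 8160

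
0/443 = 0=0.00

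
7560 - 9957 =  - 2397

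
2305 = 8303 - 5998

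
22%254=22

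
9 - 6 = 3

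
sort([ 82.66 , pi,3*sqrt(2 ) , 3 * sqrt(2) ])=[ pi,  3 * sqrt(2 ),3*sqrt(2 ),82.66]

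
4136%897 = 548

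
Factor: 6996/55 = 2^2*3^1*5^ ( - 1 )*53^1 = 636/5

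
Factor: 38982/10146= 73/19 = 19^ (  -  1)*73^1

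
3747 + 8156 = 11903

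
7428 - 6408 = 1020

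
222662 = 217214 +5448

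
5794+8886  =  14680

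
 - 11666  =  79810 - 91476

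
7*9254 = 64778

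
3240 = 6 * 540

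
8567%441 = 188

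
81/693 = 9/77 = 0.12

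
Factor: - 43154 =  - 2^1*21577^1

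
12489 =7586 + 4903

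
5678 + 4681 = 10359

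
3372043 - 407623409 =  - 404251366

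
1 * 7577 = 7577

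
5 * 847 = 4235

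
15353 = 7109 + 8244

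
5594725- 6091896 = -497171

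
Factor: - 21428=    - 2^2*11^1  *  487^1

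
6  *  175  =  1050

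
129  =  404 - 275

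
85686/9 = 9520 + 2/3 = 9520.67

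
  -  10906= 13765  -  24671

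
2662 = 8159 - 5497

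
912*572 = 521664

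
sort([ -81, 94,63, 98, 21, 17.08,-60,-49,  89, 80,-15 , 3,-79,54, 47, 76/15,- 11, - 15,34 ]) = [-81,  -  79, - 60, - 49, - 15,-15,-11, 3, 76/15,17.08, 21,34,47, 54, 63, 80, 89,94,  98] 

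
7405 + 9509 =16914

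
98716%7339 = 3309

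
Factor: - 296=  - 2^3*37^1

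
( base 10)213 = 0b11010101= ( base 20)ad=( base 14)113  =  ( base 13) 135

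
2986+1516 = 4502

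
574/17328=287/8664 = 0.03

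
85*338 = 28730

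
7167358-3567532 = 3599826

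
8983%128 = 23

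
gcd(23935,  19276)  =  1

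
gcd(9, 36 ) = 9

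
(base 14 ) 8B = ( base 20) 63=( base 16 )7B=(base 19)69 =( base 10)123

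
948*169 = 160212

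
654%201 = 51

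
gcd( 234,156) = 78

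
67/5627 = 67/5627 = 0.01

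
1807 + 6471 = 8278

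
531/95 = 531/95 = 5.59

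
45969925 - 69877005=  - 23907080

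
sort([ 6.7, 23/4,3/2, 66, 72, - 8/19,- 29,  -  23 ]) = [ - 29, -23, - 8/19, 3/2,23/4, 6.7 , 66,  72]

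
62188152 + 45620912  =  107809064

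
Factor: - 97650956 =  - 2^2*13^1*19^1*98837^1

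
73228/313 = 73228/313 = 233.96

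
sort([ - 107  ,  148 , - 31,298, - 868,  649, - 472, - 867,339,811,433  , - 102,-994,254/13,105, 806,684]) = [ - 994, - 868, - 867, - 472 ,-107, - 102, - 31,254/13 , 105,148,298,339,433,  649,684,806,811 ]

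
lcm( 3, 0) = 0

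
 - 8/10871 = -1+10863/10871 = - 0.00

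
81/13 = 6  +  3/13 = 6.23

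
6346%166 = 38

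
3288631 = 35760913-32472282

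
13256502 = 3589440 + 9667062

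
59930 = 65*922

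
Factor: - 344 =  - 2^3 * 43^1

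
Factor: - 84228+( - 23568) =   -  2^2*3^1 * 13^1 * 691^1 = -  107796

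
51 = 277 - 226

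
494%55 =54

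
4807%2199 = 409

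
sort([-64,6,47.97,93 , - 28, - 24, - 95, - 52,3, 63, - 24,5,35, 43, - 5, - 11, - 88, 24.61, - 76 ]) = [-95, - 88, - 76, - 64, - 52, - 28, - 24, - 24, - 11, - 5,3, 5, 6,24.61,35, 43,47.97,63,93]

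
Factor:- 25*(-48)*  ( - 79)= -94800= -  2^4 * 3^1*  5^2*79^1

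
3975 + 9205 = 13180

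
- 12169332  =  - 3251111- 8918221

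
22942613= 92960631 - 70018018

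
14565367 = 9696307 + 4869060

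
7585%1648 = 993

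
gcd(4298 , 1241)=1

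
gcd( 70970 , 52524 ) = 2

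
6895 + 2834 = 9729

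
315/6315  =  21/421 =0.05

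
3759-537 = 3222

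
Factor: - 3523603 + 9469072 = 3^1*71^1*103^1*271^1 = 5945469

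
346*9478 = 3279388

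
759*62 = 47058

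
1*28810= 28810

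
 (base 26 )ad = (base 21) d0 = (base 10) 273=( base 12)1a9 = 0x111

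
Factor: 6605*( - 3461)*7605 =  -  173849577525 = -3^2*5^2*13^2*1321^1*3461^1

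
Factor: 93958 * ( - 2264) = - 2^4*109^1*283^1*431^1 =- 212720912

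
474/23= 20 + 14/23 = 20.61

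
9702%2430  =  2412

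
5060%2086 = 888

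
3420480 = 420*8144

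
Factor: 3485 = 5^1*17^1*41^1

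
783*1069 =837027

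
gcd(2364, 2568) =12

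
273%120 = 33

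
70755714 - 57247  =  70698467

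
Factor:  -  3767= - 3767^1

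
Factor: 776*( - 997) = -773672 = - 2^3*97^1*997^1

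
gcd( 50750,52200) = 1450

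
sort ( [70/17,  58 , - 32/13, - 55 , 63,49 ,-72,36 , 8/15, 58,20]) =[-72, - 55,-32/13 , 8/15 , 70/17, 20,36 , 49 , 58, 58,63 ] 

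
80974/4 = 40487/2   =  20243.50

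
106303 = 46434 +59869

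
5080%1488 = 616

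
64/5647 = 64/5647 = 0.01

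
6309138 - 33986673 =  - 27677535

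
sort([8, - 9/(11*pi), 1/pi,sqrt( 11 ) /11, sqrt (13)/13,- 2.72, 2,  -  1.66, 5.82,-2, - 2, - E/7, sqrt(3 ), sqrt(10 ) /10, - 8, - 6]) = [ - 8, - 6, - 2.72, - 2, - 2,-1.66, - E/7, - 9/(11*pi ), sqrt(13)/13, sqrt(11)/11, sqrt(10 ) /10, 1/pi, sqrt (3 ),2, 5.82, 8] 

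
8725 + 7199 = 15924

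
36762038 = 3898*9431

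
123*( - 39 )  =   - 4797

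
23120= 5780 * 4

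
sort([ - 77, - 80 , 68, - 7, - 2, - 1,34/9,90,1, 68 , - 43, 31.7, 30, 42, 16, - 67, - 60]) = [-80, - 77, - 67 , - 60,  -  43,-7,-2, - 1,1, 34/9,16,30, 31.7,42 , 68,68, 90 ] 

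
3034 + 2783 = 5817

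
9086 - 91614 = - 82528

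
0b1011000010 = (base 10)706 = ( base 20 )1F6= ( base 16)2C2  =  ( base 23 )17G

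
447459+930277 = 1377736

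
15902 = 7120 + 8782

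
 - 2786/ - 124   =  22+29/62 = 22.47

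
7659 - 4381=3278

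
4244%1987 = 270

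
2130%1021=88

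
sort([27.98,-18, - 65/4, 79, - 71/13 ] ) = [ - 18, - 65/4, - 71/13,  27.98, 79] 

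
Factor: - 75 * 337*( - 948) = 2^2*3^2*5^2* 79^1*337^1 =23960700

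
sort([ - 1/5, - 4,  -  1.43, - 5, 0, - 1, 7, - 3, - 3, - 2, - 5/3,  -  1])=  [ - 5, - 4,  -  3,-3,-2, - 5/3, - 1.43,- 1, - 1,-1/5, 0,  7]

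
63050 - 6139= 56911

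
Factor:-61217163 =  - 3^2*7^1*67^1*14503^1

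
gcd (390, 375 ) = 15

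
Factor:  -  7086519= - 3^2*11^1*47^1*1523^1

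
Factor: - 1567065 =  - 3^1*5^1*104471^1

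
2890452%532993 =225487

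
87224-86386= 838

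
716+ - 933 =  - 217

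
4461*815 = 3635715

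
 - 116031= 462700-578731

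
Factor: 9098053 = 2683^1* 3391^1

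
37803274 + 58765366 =96568640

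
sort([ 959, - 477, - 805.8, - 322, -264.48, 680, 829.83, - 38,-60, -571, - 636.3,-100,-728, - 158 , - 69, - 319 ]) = [-805.8, - 728,  -  636.3, - 571, - 477, - 322, - 319, - 264.48 , - 158, -100,-69, - 60, - 38,680 , 829.83,959 ]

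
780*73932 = 57666960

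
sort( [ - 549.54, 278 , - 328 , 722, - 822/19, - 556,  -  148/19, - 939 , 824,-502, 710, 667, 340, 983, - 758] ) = [ - 939, - 758, - 556, - 549.54, - 502, - 328, - 822/19, - 148/19,  278, 340, 667,  710 , 722, 824, 983] 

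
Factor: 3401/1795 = 5^(  -  1)*19^1*179^1*359^(- 1) 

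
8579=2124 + 6455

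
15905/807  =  19 + 572/807 = 19.71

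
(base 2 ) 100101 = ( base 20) 1h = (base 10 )37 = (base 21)1G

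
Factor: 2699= 2699^1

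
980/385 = 28/11 = 2.55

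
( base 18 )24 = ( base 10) 40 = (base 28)1C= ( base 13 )31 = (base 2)101000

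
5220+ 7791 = 13011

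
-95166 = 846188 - 941354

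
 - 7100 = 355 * ( - 20) 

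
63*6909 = 435267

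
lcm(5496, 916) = 5496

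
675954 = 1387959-712005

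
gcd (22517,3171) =1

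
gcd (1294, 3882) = 1294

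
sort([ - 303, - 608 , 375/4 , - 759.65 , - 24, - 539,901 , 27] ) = [ -759.65 , - 608 , - 539,-303, - 24 , 27, 375/4, 901]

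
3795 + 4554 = 8349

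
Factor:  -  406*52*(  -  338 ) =2^4*7^1*13^3* 29^1 =7135856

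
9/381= 3/127 = 0.02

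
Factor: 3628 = 2^2 * 907^1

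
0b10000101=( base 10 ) 133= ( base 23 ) 5i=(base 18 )77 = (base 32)45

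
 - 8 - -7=- 1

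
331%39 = 19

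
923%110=43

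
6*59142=354852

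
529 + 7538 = 8067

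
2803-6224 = - 3421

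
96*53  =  5088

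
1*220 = 220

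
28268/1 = 28268 = 28268.00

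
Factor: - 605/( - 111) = 3^( - 1)*5^1 * 11^2 * 37^( - 1)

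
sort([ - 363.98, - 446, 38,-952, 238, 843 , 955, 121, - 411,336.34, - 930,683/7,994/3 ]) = [- 952, - 930, - 446,-411, - 363.98,38, 683/7,121,238 , 994/3,336.34,843,955 ] 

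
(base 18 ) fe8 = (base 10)5120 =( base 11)3935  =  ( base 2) 1010000000000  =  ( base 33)4N5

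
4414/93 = 47 + 43/93 = 47.46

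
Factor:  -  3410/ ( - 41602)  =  5^1 * 61^ ( - 1) = 5/61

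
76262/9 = 8473+5/9= 8473.56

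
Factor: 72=2^3 * 3^2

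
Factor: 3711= 3^1*1237^1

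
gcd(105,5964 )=21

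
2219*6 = 13314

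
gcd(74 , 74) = 74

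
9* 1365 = 12285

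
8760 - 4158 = 4602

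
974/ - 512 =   -  2 + 25/256 = - 1.90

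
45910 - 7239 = 38671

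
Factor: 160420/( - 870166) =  - 2^1*5^1*11^( - 1 )*13^1*37^( - 1 ) * 617^1*1069^( - 1)=- 80210/435083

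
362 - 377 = - 15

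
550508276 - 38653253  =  511855023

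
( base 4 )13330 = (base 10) 508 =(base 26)je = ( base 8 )774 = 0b111111100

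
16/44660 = 4/11165 = 0.00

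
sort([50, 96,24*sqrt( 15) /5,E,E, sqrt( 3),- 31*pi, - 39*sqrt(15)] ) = [-39*sqrt( 15 ), - 31*pi  ,  sqrt( 3 ), E,E,24*sqrt( 15 )/5, 50,96 ]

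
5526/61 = 90 + 36/61 = 90.59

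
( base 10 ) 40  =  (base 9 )44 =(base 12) 34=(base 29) 1b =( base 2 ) 101000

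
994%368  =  258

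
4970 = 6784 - 1814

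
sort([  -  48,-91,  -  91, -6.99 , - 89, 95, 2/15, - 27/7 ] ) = [  -  91, - 91,  -  89, - 48,-6.99,  -  27/7, 2/15,95 ]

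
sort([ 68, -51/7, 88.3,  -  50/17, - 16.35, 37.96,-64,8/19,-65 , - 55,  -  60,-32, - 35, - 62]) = [ - 65, - 64,-62,-60,-55,-35, - 32, -16.35, - 51/7, - 50/17,8/19,37.96,68, 88.3]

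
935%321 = 293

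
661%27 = 13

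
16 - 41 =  - 25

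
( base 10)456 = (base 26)he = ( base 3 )121220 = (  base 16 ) 1C8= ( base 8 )710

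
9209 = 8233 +976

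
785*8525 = 6692125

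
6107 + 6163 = 12270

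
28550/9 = 3172 + 2/9 = 3172.22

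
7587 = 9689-2102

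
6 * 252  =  1512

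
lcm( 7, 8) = 56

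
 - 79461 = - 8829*9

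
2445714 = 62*39447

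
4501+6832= 11333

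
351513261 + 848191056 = 1199704317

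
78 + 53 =131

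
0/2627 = 0 =0.00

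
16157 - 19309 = - 3152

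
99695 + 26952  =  126647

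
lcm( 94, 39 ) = 3666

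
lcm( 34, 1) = 34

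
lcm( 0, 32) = 0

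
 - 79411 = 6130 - 85541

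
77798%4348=3882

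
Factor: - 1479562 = -2^1*7^1 * 105683^1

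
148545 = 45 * 3301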